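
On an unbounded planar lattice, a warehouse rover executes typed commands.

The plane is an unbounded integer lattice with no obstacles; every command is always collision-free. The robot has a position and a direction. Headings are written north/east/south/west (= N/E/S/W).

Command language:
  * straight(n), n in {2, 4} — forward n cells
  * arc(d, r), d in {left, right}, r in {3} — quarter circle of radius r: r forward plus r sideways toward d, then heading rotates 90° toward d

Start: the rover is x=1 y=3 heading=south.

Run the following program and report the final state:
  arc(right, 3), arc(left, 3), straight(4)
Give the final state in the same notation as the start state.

start: x=1 y=3 heading=south
1. arc(right, 3) → x=-2 y=0 heading=west
2. arc(left, 3) → x=-5 y=-3 heading=south
3. straight(4) → x=-5 y=-7 heading=south

x=-5 y=-7 heading=south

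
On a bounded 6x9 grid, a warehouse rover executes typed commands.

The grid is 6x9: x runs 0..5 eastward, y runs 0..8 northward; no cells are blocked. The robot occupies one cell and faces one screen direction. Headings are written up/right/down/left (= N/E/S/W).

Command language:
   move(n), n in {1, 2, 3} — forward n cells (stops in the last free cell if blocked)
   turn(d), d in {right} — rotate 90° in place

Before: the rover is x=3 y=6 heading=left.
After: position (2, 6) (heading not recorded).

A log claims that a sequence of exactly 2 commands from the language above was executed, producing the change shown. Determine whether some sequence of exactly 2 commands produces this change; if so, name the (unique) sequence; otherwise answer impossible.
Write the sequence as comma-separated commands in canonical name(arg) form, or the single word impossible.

key: running turn(right) before move(1) would end elsewhere — order is forced
t0: x=3 y=6 heading=left
step 1 (move(1)): x=2 y=6 heading=left
step 2 (turn(right)): x=2 y=6 heading=up
no rival 2-sequence matches.

move(1), turn(right)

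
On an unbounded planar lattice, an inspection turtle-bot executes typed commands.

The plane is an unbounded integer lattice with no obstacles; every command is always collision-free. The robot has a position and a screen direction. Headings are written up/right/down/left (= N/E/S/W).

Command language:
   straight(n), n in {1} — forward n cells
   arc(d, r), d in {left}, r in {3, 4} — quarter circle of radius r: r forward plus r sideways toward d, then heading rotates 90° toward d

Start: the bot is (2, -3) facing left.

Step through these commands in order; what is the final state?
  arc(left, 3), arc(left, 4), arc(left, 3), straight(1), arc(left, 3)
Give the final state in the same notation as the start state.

from: (2, -3) facing left
[1] after arc(left, 3): (-1, -6) facing down
[2] after arc(left, 4): (3, -10) facing right
[3] after arc(left, 3): (6, -7) facing up
[4] after straight(1): (6, -6) facing up
[5] after arc(left, 3): (3, -3) facing left

(3, -3) facing left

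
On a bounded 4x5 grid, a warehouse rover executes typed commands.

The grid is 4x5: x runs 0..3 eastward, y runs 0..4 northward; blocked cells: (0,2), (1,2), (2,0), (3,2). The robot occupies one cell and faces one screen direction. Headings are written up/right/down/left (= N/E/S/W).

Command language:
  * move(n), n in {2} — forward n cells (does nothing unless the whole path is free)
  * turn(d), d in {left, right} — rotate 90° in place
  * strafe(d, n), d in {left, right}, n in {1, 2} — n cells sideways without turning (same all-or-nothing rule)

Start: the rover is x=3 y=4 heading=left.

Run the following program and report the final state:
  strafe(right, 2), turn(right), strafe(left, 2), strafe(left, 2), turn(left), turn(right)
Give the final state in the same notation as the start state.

x=1 y=4 heading=up

t0: x=3 y=4 heading=left
step 1 (strafe(right, 2)): x=3 y=4 heading=left
step 2 (turn(right)): x=3 y=4 heading=up
step 3 (strafe(left, 2)): x=1 y=4 heading=up
step 4 (strafe(left, 2)): x=1 y=4 heading=up
step 5 (turn(left)): x=1 y=4 heading=left
step 6 (turn(right)): x=1 y=4 heading=up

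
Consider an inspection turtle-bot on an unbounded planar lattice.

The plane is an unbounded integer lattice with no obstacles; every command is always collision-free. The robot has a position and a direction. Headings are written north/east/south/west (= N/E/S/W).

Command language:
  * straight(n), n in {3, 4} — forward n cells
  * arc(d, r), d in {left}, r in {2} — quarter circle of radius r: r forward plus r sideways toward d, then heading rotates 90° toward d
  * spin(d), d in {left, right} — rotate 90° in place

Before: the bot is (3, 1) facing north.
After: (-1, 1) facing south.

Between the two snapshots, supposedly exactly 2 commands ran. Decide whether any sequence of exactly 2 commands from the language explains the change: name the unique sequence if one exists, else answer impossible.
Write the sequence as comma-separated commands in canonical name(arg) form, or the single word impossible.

key: cell and facing (now S) both changed — the 2 commands mix motion and turning
t0: (3, 1) facing north
[1] after arc(left, 2): (1, 3) facing west
[2] after arc(left, 2): (-1, 1) facing south
no other 2-command option fits: unique.

arc(left, 2), arc(left, 2)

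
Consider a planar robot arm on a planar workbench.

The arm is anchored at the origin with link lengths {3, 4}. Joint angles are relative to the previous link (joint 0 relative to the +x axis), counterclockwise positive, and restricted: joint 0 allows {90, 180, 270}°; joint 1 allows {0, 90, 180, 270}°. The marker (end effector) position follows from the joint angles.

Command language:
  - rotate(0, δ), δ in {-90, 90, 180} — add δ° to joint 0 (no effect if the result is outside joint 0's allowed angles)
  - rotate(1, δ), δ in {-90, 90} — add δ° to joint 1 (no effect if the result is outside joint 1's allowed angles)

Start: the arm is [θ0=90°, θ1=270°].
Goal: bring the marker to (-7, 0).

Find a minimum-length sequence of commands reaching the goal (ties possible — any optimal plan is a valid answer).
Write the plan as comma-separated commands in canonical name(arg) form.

start: [θ0=90°, θ1=270°]
t=1 rotate(1, 90) ⇒ [θ0=90°, θ1=0°]
t=2 rotate(0, 90) ⇒ [θ0=180°, θ1=0°]
minimal: 2 command(s), checked below 2.

rotate(1, 90), rotate(0, 90)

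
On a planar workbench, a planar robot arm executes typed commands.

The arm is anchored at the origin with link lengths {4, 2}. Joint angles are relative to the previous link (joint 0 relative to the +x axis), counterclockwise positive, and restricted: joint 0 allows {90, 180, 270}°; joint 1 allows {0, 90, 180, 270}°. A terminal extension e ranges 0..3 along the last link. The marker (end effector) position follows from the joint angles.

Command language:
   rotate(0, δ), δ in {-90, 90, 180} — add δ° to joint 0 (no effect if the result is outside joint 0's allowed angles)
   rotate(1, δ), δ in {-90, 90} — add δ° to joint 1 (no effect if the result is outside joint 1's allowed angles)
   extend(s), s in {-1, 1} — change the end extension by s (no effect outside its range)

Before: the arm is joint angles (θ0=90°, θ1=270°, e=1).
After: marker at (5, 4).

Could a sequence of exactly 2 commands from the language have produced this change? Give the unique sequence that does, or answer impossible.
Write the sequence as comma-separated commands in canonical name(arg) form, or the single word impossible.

extend(1), extend(1)

start: joint angles (θ0=90°, θ1=270°, e=1)
step 1 (extend(1)): joint angles (θ0=90°, θ1=270°, e=2)
step 2 (extend(1)): joint angles (θ0=90°, θ1=270°, e=3)
uniquely the one of 49 2-step routes that fits.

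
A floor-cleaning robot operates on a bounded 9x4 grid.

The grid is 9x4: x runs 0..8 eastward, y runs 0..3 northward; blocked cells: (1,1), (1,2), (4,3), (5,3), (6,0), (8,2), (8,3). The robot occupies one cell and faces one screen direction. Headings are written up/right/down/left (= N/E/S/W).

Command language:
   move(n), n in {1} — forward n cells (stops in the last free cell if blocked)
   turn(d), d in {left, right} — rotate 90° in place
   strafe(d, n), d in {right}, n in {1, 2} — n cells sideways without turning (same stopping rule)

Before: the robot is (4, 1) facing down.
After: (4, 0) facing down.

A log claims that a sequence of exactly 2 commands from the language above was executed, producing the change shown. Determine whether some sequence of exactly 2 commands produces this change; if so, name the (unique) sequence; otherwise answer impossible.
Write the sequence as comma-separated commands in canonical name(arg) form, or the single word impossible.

move(1), move(1)

key: still facing S at the end — nothing in the sequence rotates
start: (4, 1) facing down
1. move(1) → (4, 0) facing down
2. move(1) → (4, 0) facing down
no other 2-command option fits: unique.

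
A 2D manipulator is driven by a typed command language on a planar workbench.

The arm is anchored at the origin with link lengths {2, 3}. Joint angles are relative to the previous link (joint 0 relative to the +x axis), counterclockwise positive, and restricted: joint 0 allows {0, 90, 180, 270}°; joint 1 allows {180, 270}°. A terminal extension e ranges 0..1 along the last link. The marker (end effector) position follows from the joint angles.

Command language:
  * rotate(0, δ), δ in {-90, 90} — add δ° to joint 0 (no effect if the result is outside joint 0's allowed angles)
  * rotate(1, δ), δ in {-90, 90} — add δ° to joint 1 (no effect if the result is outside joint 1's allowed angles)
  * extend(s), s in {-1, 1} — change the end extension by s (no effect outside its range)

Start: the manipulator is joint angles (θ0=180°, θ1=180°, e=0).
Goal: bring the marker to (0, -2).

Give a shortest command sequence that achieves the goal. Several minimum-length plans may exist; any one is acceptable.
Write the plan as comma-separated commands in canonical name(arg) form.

begin: joint angles (θ0=180°, θ1=180°, e=0)
[1] after rotate(0, -90): joint angles (θ0=90°, θ1=180°, e=0)
[2] after extend(1): joint angles (θ0=90°, θ1=180°, e=1)
shorter routes all fall short; 2 is best.

rotate(0, -90), extend(1)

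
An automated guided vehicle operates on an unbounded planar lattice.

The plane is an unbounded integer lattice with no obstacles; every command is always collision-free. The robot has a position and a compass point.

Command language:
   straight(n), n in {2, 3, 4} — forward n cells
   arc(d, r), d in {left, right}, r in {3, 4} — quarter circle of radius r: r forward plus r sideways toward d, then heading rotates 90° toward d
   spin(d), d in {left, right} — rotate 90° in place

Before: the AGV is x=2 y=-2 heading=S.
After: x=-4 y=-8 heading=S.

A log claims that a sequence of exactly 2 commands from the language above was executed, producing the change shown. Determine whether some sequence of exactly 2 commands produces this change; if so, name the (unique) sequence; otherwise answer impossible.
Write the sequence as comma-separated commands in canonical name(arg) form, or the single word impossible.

arc(right, 3), arc(left, 3)

key: still facing S at the end — net rotation zero over 2 steps
begin: x=2 y=-2 heading=S
[1] after arc(right, 3): x=-1 y=-5 heading=W
[2] after arc(left, 3): x=-4 y=-8 heading=S
uniquely the one of 81 2-step routes that fits.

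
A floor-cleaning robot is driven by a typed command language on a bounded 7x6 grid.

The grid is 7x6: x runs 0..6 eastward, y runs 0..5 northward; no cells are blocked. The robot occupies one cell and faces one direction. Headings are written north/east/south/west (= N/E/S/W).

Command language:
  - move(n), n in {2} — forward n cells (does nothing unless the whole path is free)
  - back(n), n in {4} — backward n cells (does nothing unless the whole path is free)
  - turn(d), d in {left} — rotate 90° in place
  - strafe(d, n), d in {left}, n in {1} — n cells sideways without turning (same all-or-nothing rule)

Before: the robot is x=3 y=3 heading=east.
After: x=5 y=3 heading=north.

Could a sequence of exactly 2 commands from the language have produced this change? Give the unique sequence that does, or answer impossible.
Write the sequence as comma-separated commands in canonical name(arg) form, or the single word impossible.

key: running turn(left) before move(2) would end elsewhere — order is forced
start: x=3 y=3 heading=east
[1] after move(2): x=5 y=3 heading=east
[2] after turn(left): x=5 y=3 heading=north
no rival 2-sequence matches.

move(2), turn(left)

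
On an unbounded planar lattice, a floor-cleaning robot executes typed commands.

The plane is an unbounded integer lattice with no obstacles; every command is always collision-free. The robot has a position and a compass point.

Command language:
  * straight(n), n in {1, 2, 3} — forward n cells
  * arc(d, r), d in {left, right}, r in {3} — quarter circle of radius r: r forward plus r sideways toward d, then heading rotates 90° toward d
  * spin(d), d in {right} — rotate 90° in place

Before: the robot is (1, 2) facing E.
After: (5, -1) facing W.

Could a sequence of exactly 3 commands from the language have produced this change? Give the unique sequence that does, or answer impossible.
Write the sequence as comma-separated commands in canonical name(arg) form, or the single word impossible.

key: order matters: swapping straight(1) and spin(right) lands elsewhere
begin: (1, 2) facing E
t=1 straight(1) ⇒ (2, 2) facing E
t=2 arc(right, 3) ⇒ (5, -1) facing S
t=3 spin(right) ⇒ (5, -1) facing W
no rival 3-sequence matches.

straight(1), arc(right, 3), spin(right)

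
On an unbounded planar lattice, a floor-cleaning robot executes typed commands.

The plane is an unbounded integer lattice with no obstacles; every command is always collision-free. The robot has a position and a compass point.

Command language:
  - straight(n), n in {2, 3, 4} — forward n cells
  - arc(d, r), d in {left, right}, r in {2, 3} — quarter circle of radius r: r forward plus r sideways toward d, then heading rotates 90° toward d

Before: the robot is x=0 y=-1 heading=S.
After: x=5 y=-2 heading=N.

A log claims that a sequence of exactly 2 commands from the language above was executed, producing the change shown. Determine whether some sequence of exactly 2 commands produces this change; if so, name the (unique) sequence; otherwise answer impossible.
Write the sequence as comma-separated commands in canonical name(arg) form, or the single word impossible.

arc(left, 3), arc(left, 2)

key: running arc(left, 2) before arc(left, 3) would end elsewhere — order is forced
t0: x=0 y=-1 heading=S
t=1 arc(left, 3) ⇒ x=3 y=-4 heading=E
t=2 arc(left, 2) ⇒ x=5 y=-2 heading=N
no other 2-command option fits: unique.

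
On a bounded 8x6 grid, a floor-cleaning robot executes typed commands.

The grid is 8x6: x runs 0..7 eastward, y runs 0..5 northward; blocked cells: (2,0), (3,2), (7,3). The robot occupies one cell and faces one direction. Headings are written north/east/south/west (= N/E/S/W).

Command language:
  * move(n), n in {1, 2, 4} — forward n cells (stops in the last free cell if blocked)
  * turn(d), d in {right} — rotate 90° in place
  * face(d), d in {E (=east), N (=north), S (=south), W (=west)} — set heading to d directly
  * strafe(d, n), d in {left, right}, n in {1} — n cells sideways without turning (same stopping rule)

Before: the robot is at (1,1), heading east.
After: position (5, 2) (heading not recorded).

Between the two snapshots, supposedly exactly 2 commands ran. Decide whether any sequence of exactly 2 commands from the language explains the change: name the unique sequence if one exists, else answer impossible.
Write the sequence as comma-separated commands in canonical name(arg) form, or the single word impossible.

move(4), strafe(left, 1)

key: running strafe(left, 1) before move(4) would end elsewhere — order is forced
initial: at (1,1), heading east
t=1 move(4) ⇒ at (5,1), heading east
t=2 strafe(left, 1) ⇒ at (5,2), heading east
no rival 2-sequence matches.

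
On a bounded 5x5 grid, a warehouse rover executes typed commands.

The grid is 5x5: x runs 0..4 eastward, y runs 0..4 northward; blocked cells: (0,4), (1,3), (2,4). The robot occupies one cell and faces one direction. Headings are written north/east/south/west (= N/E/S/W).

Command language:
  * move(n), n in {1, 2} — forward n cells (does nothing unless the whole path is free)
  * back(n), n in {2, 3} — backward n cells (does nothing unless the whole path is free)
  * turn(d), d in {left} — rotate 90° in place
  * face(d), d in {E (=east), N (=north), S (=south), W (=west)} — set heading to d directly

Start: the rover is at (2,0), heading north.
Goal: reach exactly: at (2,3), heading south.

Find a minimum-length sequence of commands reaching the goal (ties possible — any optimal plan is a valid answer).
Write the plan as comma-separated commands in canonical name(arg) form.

t0: at (2,0), heading north
1. face(S) → at (2,0), heading south
2. back(3) → at (2,3), heading south
minimal: 2 command(s), checked below 2.

face(S), back(3)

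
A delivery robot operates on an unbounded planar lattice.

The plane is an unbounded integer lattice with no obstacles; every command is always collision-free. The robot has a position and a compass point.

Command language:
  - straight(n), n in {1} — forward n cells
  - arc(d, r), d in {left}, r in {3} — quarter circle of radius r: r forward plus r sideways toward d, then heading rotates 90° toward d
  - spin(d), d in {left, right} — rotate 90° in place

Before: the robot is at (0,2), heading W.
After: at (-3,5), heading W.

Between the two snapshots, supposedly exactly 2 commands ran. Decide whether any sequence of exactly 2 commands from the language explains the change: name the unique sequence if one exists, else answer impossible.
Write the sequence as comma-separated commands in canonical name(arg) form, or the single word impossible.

key: order matters: swapping spin(right) and arc(left, 3) lands elsewhere
initial: at (0,2), heading W
t=1 spin(right) ⇒ at (0,2), heading N
t=2 arc(left, 3) ⇒ at (-3,5), heading W
no rival 2-sequence matches.

spin(right), arc(left, 3)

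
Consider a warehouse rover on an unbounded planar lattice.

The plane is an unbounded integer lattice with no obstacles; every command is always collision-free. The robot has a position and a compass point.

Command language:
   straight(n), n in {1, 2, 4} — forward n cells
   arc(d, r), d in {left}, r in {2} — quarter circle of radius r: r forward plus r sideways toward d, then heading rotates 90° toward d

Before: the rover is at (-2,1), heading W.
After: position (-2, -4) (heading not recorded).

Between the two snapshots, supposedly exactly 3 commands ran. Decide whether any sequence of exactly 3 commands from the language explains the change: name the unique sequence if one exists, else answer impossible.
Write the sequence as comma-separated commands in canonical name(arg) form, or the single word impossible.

arc(left, 2), straight(1), arc(left, 2)

begin: at (-2,1), heading W
[1] after arc(left, 2): at (-4,-1), heading S
[2] after straight(1): at (-4,-2), heading S
[3] after arc(left, 2): at (-2,-4), heading E
all 64 alternatives checked — unique.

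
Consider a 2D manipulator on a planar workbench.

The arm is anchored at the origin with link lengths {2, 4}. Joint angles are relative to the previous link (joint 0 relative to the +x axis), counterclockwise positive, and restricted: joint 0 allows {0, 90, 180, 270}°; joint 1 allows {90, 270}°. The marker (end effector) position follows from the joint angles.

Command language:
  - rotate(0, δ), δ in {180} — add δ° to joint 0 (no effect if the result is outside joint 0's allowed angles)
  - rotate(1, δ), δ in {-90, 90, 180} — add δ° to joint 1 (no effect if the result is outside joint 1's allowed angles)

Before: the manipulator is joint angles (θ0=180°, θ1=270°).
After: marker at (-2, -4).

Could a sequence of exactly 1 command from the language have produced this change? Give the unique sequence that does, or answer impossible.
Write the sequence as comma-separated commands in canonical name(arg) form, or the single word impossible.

rotate(1, 180)

begin: joint angles (θ0=180°, θ1=270°)
step 1 (rotate(1, 180)): joint angles (θ0=180°, θ1=90°)
no rival 1-sequence matches.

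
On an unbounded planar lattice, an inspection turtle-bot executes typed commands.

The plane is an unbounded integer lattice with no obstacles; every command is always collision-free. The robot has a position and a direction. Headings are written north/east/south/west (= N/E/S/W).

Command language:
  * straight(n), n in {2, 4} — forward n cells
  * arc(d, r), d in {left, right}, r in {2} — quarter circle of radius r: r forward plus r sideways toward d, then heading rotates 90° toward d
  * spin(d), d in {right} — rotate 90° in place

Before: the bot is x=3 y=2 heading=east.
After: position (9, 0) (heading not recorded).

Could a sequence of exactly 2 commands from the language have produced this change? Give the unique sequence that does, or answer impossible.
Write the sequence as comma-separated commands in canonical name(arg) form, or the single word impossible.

key: order matters: swapping straight(4) and arc(right, 2) lands elsewhere
start: x=3 y=2 heading=east
t=1 straight(4) ⇒ x=7 y=2 heading=east
t=2 arc(right, 2) ⇒ x=9 y=0 heading=south
uniquely the one of 25 2-step routes that fits.

straight(4), arc(right, 2)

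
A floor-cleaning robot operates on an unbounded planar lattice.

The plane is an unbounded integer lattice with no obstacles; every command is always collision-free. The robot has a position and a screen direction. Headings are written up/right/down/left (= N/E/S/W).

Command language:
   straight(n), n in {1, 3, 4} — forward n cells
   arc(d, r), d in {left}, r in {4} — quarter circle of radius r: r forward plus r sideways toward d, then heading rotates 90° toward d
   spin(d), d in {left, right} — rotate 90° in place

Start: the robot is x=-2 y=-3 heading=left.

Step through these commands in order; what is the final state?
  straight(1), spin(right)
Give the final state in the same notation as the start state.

begin: x=-2 y=-3 heading=left
step 1 (straight(1)): x=-3 y=-3 heading=left
step 2 (spin(right)): x=-3 y=-3 heading=up

x=-3 y=-3 heading=up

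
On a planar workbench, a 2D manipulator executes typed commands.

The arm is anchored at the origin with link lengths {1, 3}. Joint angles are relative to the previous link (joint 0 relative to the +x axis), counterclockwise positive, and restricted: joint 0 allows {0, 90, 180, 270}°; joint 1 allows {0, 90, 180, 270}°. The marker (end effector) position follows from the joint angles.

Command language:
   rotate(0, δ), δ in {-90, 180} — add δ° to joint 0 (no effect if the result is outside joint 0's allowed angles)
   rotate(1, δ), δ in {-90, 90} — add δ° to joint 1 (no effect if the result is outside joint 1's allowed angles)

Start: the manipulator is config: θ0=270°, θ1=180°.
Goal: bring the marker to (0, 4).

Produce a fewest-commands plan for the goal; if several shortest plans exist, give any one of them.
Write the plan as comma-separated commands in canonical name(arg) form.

rotate(1, -90), rotate(1, -90), rotate(0, 180)

begin: config: θ0=270°, θ1=180°
[1] after rotate(1, -90): config: θ0=270°, θ1=90°
[2] after rotate(1, -90): config: θ0=270°, θ1=0°
[3] after rotate(0, 180): config: θ0=90°, θ1=0°
shorter routes all fall short; 3 is best.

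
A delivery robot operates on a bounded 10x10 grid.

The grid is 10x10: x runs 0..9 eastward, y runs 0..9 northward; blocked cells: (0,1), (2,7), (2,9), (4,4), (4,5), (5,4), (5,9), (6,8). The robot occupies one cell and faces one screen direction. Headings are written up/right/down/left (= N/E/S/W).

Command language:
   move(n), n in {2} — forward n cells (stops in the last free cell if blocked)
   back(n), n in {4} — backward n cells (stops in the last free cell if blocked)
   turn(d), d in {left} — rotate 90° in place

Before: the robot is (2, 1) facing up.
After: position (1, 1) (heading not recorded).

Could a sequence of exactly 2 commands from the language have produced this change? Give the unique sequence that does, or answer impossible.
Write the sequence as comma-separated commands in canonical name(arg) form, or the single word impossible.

turn(left), move(2)

key: move(2) is stopped early by the blocked cell at (0,1)
from: (2, 1) facing up
1. turn(left) → (2, 1) facing left
2. move(2) → (1, 1) facing left
no rival 2-sequence matches.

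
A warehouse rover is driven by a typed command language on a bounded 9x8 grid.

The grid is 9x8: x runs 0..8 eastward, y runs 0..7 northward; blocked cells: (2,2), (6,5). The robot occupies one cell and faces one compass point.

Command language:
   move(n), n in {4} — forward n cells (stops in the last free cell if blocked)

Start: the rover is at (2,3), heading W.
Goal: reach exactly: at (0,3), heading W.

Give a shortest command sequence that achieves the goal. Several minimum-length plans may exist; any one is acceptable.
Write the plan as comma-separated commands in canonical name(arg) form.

move(4)

initial: at (2,3), heading W
step 1 (move(4)): at (0,3), heading W
shorter routes all fall short; 1 is best.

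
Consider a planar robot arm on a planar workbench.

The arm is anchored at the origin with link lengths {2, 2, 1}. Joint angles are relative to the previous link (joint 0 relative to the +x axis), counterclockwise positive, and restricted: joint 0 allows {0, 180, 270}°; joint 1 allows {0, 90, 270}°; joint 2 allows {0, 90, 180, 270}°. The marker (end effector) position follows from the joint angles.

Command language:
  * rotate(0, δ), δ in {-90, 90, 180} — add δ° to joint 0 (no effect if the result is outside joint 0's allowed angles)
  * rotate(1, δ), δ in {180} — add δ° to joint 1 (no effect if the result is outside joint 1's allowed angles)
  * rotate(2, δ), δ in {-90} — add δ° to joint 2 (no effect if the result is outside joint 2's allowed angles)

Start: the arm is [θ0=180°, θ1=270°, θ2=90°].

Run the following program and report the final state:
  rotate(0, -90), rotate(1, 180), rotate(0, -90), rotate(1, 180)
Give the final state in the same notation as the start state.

from: [θ0=180°, θ1=270°, θ2=90°]
t=1 rotate(0, -90) ⇒ [θ0=180°, θ1=270°, θ2=90°]
t=2 rotate(1, 180) ⇒ [θ0=180°, θ1=90°, θ2=90°]
t=3 rotate(0, -90) ⇒ [θ0=180°, θ1=90°, θ2=90°]
t=4 rotate(1, 180) ⇒ [θ0=180°, θ1=270°, θ2=90°]

[θ0=180°, θ1=270°, θ2=90°]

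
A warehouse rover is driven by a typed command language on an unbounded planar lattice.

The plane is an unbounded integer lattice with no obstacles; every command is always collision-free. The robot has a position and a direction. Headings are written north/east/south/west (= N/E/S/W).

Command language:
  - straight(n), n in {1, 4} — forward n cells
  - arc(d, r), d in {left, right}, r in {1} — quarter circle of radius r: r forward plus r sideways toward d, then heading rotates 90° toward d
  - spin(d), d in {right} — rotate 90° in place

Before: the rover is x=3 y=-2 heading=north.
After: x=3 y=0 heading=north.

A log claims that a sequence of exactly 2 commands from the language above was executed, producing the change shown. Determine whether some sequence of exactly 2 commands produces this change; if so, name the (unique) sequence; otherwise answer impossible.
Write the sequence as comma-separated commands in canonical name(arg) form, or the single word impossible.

straight(1), straight(1)

key: heading stays N — no command in the sequence turns
t0: x=3 y=-2 heading=north
1. straight(1) → x=3 y=-1 heading=north
2. straight(1) → x=3 y=0 heading=north
uniquely the one of 25 2-step routes that fits.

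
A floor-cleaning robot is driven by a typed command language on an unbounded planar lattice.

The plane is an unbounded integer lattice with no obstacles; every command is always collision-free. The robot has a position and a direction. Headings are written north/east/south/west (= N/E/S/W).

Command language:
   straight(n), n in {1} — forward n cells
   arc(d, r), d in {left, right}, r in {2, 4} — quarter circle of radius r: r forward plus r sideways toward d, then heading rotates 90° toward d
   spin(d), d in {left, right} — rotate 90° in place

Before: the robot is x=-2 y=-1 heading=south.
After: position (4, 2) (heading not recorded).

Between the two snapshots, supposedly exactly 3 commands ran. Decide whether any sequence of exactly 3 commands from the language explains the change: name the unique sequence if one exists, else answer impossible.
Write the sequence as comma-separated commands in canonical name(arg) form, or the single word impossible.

key: order matters: swapping arc(left, 2) and straight(1) lands elsewhere
t0: x=-2 y=-1 heading=south
t=1 arc(left, 2) ⇒ x=0 y=-3 heading=east
t=2 arc(left, 4) ⇒ x=4 y=1 heading=north
t=3 straight(1) ⇒ x=4 y=2 heading=north
no other 3-command option fits: unique.

arc(left, 2), arc(left, 4), straight(1)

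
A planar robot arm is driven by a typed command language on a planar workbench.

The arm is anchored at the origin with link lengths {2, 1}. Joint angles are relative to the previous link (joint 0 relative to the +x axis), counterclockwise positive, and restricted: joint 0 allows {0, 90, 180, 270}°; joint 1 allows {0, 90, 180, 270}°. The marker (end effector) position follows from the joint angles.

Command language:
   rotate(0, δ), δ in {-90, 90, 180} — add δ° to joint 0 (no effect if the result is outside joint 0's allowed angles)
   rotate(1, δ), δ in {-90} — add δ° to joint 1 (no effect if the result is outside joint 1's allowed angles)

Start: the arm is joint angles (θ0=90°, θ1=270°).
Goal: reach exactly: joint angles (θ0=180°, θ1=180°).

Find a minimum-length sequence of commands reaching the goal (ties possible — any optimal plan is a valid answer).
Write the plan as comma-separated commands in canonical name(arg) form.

initial: joint angles (θ0=90°, θ1=270°)
[1] after rotate(1, -90): joint angles (θ0=90°, θ1=180°)
[2] after rotate(0, 90): joint angles (θ0=180°, θ1=180°)
minimal: 2 command(s), checked below 2.

rotate(1, -90), rotate(0, 90)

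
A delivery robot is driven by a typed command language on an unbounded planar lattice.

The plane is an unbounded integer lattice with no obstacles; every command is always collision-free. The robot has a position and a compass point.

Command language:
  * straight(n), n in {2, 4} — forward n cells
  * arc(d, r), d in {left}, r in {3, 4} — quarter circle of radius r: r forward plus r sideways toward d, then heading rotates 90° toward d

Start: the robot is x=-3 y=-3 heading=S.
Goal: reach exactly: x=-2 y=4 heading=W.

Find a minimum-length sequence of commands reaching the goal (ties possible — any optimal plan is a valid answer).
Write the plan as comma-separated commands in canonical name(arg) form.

start: x=-3 y=-3 heading=S
step 1 (arc(left, 4)): x=1 y=-7 heading=E
step 2 (arc(left, 4)): x=5 y=-3 heading=N
step 3 (straight(4)): x=5 y=1 heading=N
step 4 (arc(left, 3)): x=2 y=4 heading=W
step 5 (straight(4)): x=-2 y=4 heading=W
no 4-step plan works, so 5 is optimal.

arc(left, 4), arc(left, 4), straight(4), arc(left, 3), straight(4)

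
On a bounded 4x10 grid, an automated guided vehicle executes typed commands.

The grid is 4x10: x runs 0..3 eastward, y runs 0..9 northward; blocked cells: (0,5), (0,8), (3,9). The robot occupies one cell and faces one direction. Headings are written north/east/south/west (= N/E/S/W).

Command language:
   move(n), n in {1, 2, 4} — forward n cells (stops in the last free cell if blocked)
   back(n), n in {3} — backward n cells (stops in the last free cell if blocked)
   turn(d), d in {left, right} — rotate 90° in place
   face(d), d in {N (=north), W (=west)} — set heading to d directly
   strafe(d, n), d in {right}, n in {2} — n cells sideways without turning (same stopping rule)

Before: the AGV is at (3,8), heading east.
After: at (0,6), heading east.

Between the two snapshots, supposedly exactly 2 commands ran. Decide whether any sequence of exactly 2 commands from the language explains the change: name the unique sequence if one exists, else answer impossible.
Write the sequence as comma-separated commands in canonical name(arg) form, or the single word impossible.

key: heading stays E — no command in the sequence turns
from: at (3,8), heading east
1. strafe(right, 2) → at (3,6), heading east
2. back(3) → at (0,6), heading east
no other 2-command option fits: unique.

strafe(right, 2), back(3)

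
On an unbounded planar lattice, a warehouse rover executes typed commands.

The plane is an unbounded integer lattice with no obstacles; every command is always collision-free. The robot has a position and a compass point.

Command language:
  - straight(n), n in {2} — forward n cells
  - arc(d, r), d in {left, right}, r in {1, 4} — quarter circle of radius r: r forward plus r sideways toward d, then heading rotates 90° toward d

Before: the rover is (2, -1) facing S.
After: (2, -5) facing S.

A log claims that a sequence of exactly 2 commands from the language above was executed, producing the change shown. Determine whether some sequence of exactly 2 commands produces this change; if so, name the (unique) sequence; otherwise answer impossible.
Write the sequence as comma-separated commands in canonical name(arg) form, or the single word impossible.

key: still facing S at the end — nothing in the sequence rotates
start: (2, -1) facing S
step 1 (straight(2)): (2, -3) facing S
step 2 (straight(2)): (2, -5) facing S
no other 2-command option fits: unique.

straight(2), straight(2)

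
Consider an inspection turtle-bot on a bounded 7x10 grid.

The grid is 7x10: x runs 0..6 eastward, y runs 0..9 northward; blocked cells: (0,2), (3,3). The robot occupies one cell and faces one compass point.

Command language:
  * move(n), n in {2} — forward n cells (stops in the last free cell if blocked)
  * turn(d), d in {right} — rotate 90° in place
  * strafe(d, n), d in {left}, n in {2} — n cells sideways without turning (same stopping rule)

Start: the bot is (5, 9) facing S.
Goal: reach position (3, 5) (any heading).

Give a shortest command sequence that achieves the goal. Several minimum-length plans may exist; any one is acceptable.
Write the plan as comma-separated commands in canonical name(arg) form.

start: (5, 9) facing S
1. move(2) → (5, 7) facing S
2. move(2) → (5, 5) facing S
3. turn(right) → (5, 5) facing W
4. move(2) → (3, 5) facing W
nothing shorter than 4 reaches the goal.

move(2), move(2), turn(right), move(2)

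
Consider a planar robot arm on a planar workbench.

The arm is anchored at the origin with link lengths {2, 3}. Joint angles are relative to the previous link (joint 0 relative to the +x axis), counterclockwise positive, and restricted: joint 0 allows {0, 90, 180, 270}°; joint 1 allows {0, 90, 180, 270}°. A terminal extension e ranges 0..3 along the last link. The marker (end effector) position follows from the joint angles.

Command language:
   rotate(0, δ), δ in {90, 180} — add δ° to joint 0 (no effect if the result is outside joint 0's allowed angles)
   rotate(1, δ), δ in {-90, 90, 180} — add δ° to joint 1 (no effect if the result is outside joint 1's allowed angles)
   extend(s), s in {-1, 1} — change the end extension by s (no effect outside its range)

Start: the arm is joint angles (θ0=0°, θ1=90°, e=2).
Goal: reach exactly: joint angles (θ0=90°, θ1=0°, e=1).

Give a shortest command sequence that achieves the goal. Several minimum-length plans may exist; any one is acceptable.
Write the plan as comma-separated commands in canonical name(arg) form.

rotate(0, 90), rotate(1, -90), extend(-1)

initial: joint angles (θ0=0°, θ1=90°, e=2)
1. rotate(0, 90) → joint angles (θ0=90°, θ1=90°, e=2)
2. rotate(1, -90) → joint angles (θ0=90°, θ1=0°, e=2)
3. extend(-1) → joint angles (θ0=90°, θ1=0°, e=1)
nothing shorter than 3 reaches the goal.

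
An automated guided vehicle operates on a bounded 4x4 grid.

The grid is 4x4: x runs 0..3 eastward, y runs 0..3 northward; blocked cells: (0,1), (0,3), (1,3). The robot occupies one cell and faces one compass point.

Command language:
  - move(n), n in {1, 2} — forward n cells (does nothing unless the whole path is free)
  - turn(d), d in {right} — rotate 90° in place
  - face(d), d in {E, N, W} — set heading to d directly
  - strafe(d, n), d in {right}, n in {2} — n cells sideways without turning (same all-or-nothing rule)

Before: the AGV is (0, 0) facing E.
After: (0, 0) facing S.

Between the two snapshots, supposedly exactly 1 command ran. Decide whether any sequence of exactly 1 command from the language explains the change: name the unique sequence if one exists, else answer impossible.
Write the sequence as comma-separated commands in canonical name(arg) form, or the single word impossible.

turn(right)

key: (0,0) unchanged — the single command moves nothing
from: (0, 0) facing E
[1] after turn(right): (0, 0) facing S
all 7 alternatives checked — unique.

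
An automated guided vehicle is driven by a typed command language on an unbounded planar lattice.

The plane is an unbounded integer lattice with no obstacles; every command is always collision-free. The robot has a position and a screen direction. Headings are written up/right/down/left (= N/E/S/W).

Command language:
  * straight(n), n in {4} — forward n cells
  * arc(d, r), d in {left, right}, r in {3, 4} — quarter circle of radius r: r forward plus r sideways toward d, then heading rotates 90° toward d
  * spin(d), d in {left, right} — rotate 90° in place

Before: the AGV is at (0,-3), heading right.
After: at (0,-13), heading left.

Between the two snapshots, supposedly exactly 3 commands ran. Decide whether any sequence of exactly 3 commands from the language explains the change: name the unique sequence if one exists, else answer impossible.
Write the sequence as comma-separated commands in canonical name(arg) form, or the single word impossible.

arc(right, 3), straight(4), arc(right, 3)

key: position moved to (0,-13) AND the heading swung to W — translation plus rotation needed
from: at (0,-3), heading right
step 1 (arc(right, 3)): at (3,-6), heading down
step 2 (straight(4)): at (3,-10), heading down
step 3 (arc(right, 3)): at (0,-13), heading left
uniquely the one of 343 3-step routes that fits.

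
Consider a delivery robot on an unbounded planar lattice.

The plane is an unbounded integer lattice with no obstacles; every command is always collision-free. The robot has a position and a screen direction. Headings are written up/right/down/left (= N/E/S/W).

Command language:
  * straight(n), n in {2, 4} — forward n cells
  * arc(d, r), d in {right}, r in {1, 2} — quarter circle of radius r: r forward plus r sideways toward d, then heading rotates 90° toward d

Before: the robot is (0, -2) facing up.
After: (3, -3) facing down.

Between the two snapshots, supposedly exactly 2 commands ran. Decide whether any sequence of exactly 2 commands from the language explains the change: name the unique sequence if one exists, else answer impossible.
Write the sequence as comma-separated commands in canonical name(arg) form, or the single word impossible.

key: running arc(right, 2) before arc(right, 1) would end elsewhere — order is forced
initial: (0, -2) facing up
[1] after arc(right, 1): (1, -1) facing right
[2] after arc(right, 2): (3, -3) facing down
uniquely the one of 16 2-step routes that fits.

arc(right, 1), arc(right, 2)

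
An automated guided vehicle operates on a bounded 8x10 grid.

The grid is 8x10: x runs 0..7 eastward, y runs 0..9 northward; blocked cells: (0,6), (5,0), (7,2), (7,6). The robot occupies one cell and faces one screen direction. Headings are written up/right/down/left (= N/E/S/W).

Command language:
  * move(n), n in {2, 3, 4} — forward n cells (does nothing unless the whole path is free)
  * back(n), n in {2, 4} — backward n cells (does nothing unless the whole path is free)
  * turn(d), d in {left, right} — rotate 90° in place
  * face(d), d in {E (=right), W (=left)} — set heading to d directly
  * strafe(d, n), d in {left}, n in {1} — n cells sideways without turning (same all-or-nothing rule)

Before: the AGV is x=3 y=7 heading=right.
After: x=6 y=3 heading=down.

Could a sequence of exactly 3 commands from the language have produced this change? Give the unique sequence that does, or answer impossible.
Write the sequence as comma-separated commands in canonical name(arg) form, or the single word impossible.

key: cell and facing (now S) both changed — the 3 commands mix motion and turning
start: x=3 y=7 heading=right
[1] after move(3): x=6 y=7 heading=right
[2] after turn(right): x=6 y=7 heading=down
[3] after move(4): x=6 y=3 heading=down
all 1000 alternatives checked — unique.

move(3), turn(right), move(4)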